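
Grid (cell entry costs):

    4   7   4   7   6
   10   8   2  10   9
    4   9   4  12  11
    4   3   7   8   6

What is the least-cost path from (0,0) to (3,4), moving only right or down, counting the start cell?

42

Cheapest: [0,0] [0,1] [0,2] [1,2] [2,2] [3,2] [3,3] [3,4]
  4 + 7 + 4 + 2 + 4 + 7 + 8 + 6 = 42
(Top row then right column would cost 54.)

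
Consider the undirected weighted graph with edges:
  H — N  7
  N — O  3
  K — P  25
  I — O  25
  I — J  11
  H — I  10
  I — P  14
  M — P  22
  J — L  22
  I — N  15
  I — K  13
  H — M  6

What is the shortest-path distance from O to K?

Some routes from O to K:
O-N-H-I-K: 3 + 7 + 10 + 13 = 33
O-I-K: 25 + 13 = 38
O-N-I-K: 3 + 15 + 13 = 31
O-N-I-P-K: 3 + 15 + 14 + 25 = 57
Best route has total 31.

31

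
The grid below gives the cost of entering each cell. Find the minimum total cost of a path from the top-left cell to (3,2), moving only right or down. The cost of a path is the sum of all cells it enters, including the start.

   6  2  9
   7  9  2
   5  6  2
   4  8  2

One optimal route is [0,0] [0,1] [0,2] [1,2] [2,2] [3,2].
Its cost is 6 + 2 + 9 + 2 + 2 + 2 = 23.

23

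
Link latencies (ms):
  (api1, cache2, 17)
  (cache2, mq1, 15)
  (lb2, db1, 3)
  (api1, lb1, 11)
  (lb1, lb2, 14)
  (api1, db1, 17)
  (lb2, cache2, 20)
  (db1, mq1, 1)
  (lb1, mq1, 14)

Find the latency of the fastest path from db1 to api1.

Comparing a few candidate routes:
db1 → lb2 → lb1 → api1: 3 + 14 + 11 = 28
db1 → mq1 → cache2 → api1: 1 + 15 + 17 = 33
db1 → api1: 17
db1 → mq1 → lb1 → api1: 1 + 14 + 11 = 26
db1 → lb2 → cache2 → api1: 3 + 20 + 17 = 40
The minimum is 17 ms.

17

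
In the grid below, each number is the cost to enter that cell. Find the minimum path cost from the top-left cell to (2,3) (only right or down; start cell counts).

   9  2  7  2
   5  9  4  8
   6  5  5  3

Cheapest: (0,0)→(0,1)→(0,2)→(1,2)→(2,2)→(2,3)
  9 + 2 + 7 + 4 + 5 + 3 = 30
(Top row then right column would cost 31.)

30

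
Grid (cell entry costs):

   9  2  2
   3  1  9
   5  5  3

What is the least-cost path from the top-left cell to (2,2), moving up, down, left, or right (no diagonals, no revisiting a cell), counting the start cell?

Cheapest: [0,0] → [0,1] → [1,1] → [2,1] → [2,2]
  9 + 2 + 1 + 5 + 3 = 20

20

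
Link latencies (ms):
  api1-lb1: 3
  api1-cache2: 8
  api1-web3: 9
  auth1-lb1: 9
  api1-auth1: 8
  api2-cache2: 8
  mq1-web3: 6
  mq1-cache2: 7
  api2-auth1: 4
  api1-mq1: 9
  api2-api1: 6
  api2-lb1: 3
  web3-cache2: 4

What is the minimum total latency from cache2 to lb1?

11

A few of the cache2→lb1 routes:
cache2 → web3 → api1 → lb1: 4 + 9 + 3 = 16
cache2 → api1 → lb1: 8 + 3 = 11
cache2 → api2 → lb1: 8 + 3 = 11
Shortest: 11 ms.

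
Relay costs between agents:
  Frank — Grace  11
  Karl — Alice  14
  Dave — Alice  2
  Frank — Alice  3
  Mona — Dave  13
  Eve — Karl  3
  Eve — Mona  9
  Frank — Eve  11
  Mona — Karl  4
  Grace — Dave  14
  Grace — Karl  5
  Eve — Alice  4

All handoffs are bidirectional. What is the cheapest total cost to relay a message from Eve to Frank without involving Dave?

7

Checking several routes:
Eve - Frank: 11
Eve - Alice - Frank: 4 + 3 = 7
Eve - Karl - Grace - Frank: 3 + 5 + 11 = 19
Best route has total 7.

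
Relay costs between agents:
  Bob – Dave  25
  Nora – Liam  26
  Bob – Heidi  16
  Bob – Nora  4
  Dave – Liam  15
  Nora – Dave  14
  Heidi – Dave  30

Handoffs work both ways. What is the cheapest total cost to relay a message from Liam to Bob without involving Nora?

Paths from Liam to Bob avoiding Nora:
Liam - Dave - Bob: 15 + 25 = 40
Liam - Dave - Heidi - Bob: 15 + 30 + 16 = 61
Best route has total 40.

40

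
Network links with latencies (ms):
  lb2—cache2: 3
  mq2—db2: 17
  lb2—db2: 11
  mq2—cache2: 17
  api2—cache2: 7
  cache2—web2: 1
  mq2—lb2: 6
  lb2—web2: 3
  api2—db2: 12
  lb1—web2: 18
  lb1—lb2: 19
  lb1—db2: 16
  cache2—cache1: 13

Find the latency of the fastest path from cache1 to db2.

Some routes from cache1 to db2:
cache1→cache2→lb2→db2: 13 + 3 + 11 = 27
cache1→cache2→lb2→mq2→db2: 13 + 3 + 6 + 17 = 39
cache1→cache2→api2→db2: 13 + 7 + 12 = 32
cache1→cache2→web2→lb2→db2: 13 + 1 + 3 + 11 = 28
cache1→cache2→web2→lb2→mq2→db2: 13 + 1 + 3 + 6 + 17 = 40
The minimum is 27 ms.

27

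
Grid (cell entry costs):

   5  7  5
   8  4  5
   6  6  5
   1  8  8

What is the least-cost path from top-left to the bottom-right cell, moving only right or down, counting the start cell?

Path r0c0 -> r0c1 -> r1c1 -> r1c2 -> r2c2 -> r3c2: 5 + 7 + 4 + 5 + 5 + 8 = 34.

34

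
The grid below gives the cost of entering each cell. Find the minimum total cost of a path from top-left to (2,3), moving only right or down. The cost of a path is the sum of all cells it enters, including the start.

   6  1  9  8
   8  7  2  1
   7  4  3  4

One optimal route is (0,0)→(0,1)→(1,1)→(1,2)→(1,3)→(2,3).
Its cost is 6 + 1 + 7 + 2 + 1 + 4 = 21.
(Top row then right column would cost 29.)

21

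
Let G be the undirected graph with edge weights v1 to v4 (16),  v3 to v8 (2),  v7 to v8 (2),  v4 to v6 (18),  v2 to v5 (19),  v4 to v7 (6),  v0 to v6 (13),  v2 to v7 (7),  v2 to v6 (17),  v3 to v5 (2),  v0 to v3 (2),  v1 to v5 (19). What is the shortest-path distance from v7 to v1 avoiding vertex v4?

25

Routes from v7 to v1 avoiding v4:
v7 - v8 - v3 - v0 - v6 - v2 - v5 - v1: 2 + 2 + 2 + 13 + 17 + 19 + 19 = 74
v7 - v2 - v6 - v0 - v3 - v5 - v1: 7 + 17 + 13 + 2 + 2 + 19 = 60
v7 - v2 - v5 - v1: 7 + 19 + 19 = 45
v7 - v8 - v3 - v5 - v1: 2 + 2 + 2 + 19 = 25
The minimum is 25.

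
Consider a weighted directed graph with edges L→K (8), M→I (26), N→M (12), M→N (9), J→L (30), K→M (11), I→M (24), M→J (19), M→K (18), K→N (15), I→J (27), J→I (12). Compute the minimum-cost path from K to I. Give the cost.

Candidate routes:
K-M-I: 11 + 26 = 37
K-M-J-I: 11 + 19 + 12 = 42
K-N-M-J-I: 15 + 12 + 19 + 12 = 58
K-N-M-I: 15 + 12 + 26 = 53
Shortest: 37.

37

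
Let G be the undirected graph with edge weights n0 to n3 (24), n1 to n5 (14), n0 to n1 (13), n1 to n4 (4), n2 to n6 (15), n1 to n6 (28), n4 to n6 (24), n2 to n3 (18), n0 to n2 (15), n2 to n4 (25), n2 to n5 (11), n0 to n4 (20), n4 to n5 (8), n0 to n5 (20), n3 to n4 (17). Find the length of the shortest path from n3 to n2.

Comparing a few candidate routes:
n3 → n2: 18
n3 → n4 → n5 → n2: 17 + 8 + 11 = 36
n3 → n0 → n2: 24 + 15 = 39
Best route has total 18.

18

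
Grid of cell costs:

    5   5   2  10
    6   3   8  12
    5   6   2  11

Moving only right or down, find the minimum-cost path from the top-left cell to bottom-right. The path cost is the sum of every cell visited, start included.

One optimal route is (0,0) → (0,1) → (1,1) → (2,1) → (2,2) → (2,3).
Its cost is 5 + 5 + 3 + 6 + 2 + 11 = 32.
(Top row then right column would cost 45.)

32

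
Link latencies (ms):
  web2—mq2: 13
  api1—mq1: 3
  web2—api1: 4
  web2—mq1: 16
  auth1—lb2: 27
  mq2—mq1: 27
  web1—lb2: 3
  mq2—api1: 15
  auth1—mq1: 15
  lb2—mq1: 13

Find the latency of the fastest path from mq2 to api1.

15

Paths from mq2 to api1:
mq2→mq1→api1: 27 + 3 = 30
mq2→api1: 15
mq2→mq1→web2→api1: 27 + 16 + 4 = 47
mq2→web2→api1: 13 + 4 = 17
mq2→web2→mq1→api1: 13 + 16 + 3 = 32
Shortest: 15 ms.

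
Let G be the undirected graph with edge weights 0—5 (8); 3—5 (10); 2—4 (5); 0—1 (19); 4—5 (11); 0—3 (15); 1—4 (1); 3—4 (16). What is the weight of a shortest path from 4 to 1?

1

A few of the 4→1 routes:
4 → 5 → 0 → 1: 11 + 8 + 19 = 38
4 → 3 → 0 → 1: 16 + 15 + 19 = 50
4 → 1: 1
The minimum is 1.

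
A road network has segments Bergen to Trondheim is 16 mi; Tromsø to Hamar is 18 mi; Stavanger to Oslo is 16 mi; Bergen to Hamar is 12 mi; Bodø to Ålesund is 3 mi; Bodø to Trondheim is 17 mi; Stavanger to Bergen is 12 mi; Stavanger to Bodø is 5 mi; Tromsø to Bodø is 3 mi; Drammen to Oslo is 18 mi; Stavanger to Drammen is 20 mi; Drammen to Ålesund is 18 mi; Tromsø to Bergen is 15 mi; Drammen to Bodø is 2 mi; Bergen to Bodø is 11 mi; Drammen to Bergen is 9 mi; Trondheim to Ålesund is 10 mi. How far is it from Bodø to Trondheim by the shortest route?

Some routes from Bodø to Trondheim:
Bodø -> Drammen -> Ålesund -> Trondheim: 2 + 18 + 10 = 30
Bodø -> Bergen -> Trondheim: 11 + 16 = 27
Bodø -> Ålesund -> Trondheim: 3 + 10 = 13
Bodø -> Trondheim: 17
Bodø -> Drammen -> Bergen -> Trondheim: 2 + 9 + 16 = 27
Best route has total 13 mi.

13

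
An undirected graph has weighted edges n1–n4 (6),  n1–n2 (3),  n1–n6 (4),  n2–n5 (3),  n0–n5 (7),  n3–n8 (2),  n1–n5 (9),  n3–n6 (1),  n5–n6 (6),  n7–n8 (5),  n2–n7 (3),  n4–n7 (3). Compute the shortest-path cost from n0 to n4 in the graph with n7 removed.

19

Routes from n0 to n4 avoiding n7:
n0 → n5 → n2 → n1 → n4: 7 + 3 + 3 + 6 = 19
n0 → n5 → n6 → n1 → n4: 7 + 6 + 4 + 6 = 23
n0 → n5 → n1 → n4: 7 + 9 + 6 = 22
The minimum is 19.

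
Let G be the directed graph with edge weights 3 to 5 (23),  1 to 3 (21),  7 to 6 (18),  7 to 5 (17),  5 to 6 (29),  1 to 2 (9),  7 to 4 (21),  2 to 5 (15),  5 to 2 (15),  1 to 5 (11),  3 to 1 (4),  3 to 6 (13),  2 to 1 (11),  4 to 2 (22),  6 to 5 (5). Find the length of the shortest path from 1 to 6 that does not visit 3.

Routes from 1 to 6 avoiding 3:
1→5→6: 11 + 29 = 40
1→2→5→6: 9 + 15 + 29 = 53
Shortest: 40.

40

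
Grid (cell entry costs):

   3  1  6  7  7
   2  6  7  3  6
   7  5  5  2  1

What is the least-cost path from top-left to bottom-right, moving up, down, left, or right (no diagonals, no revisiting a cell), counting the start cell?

23

Take (0,0) -> (0,1) -> (0,2) -> (0,3) -> (1,3) -> (2,3) -> (2,4) for a total of 3 + 1 + 6 + 7 + 3 + 2 + 1 = 23.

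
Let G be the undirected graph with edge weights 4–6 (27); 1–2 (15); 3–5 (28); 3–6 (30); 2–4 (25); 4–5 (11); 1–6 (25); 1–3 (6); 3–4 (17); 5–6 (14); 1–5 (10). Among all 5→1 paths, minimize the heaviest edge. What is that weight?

A few of the 5→1 routes:
5 → 1: max(10) = 10
5 → 6 → 1: max(14, 25) = 25
5 → 4 → 6 → 1: max(11, 27, 25) = 27
5 → 4 → 3 → 1: max(11, 17, 6) = 17
5 → 4 → 2 → 1: max(11, 25, 15) = 25
Smallest bottleneck: 10.

10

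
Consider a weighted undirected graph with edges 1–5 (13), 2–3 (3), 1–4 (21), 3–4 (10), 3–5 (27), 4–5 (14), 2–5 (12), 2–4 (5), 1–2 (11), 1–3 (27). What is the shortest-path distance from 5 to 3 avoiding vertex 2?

Paths from 5 to 3 avoiding 2:
5 - 1 - 3: 13 + 27 = 40
5 - 3: 27
5 - 1 - 4 - 3: 13 + 21 + 10 = 44
5 - 4 - 1 - 3: 14 + 21 + 27 = 62
5 - 4 - 3: 14 + 10 = 24
Best route has total 24.

24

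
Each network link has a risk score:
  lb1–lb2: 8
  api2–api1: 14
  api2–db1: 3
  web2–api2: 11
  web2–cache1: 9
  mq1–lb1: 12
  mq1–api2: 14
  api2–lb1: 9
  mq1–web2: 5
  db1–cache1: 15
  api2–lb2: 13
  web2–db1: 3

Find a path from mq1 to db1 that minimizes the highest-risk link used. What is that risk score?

5

Checking several routes:
mq1 → web2 → api2 → db1: max(5, 11, 3) = 11
mq1 → web2 → db1: max(5, 3) = 5
mq1 → lb1 → api2 → db1: max(12, 9, 3) = 12
mq1 → lb1 → api2 → web2 → db1: max(12, 9, 11, 3) = 12
mq1 → lb1 → lb2 → api2 → web2 → db1: max(12, 8, 13, 11, 3) = 13
Best route has worst link 5.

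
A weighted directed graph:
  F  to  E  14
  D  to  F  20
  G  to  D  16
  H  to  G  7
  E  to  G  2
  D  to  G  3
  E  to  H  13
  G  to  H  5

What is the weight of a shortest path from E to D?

Routes from E to D:
E -> H -> G -> D: 13 + 7 + 16 = 36
E -> G -> D: 2 + 16 = 18
Best route has total 18.

18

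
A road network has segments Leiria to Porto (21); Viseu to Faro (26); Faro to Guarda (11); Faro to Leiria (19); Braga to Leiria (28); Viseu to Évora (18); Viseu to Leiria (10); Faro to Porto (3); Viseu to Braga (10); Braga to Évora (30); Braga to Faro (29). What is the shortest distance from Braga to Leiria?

20

Checking several routes:
Braga → Faro → Leiria: 29 + 19 = 48
Braga → Viseu → Leiria: 10 + 10 = 20
Braga → Leiria: 28
Best route has total 20 km.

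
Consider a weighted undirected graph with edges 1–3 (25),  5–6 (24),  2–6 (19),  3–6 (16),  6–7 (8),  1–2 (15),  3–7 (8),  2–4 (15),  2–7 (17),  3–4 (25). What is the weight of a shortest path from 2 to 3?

A few of the 2→3 routes:
2-6-3: 19 + 16 = 35
2-7-3: 17 + 8 = 25
2-1-3: 15 + 25 = 40
2-6-7-3: 19 + 8 + 8 = 35
The minimum is 25.

25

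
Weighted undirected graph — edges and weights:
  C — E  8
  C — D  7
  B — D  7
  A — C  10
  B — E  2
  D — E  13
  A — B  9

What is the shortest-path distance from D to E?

9

Candidate routes:
D→E: 13
D→B→E: 7 + 2 = 9
D→C→E: 7 + 8 = 15
D→C→A→B→E: 7 + 10 + 9 + 2 = 28
D→B→A→C→E: 7 + 9 + 10 + 8 = 34
The minimum is 9.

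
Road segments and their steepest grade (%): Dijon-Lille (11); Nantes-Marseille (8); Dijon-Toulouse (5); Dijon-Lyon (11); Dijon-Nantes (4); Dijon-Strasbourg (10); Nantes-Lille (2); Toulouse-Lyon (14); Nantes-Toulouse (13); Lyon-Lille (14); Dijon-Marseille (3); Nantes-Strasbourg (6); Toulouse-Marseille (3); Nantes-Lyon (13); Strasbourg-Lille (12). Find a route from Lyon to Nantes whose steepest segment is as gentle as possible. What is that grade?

11

A few of the Lyon→Nantes routes:
Lyon-Dijon-Toulouse-Marseille-Nantes: max(11, 5, 3, 8) = 11
Lyon-Dijon-Lille-Nantes: max(11, 11, 2) = 11
Lyon-Dijon-Marseille-Nantes: max(11, 3, 8) = 11
Lyon-Dijon-Strasbourg-Nantes: max(11, 10, 6) = 11
Lyon-Dijon-Strasbourg-Lille-Nantes: max(11, 10, 12, 2) = 12
Lyon-Dijon-Nantes: max(11, 4) = 11
The minimum achievable maximum is 11%.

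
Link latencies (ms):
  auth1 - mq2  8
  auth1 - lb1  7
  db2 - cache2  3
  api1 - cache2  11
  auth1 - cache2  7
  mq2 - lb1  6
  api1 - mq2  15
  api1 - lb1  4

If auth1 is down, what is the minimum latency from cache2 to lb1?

15

Paths from cache2 to lb1 avoiding auth1:
cache2 - api1 - mq2 - lb1: 11 + 15 + 6 = 32
cache2 - api1 - lb1: 11 + 4 = 15
Best route has total 15 ms.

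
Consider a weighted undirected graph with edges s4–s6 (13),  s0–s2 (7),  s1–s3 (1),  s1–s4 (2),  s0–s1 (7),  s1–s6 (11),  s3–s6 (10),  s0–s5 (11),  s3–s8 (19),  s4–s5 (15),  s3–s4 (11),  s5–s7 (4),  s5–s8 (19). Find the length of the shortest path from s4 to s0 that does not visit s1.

26

Candidate routes:
s4 - s3 - s8 - s5 - s0: 11 + 19 + 19 + 11 = 60
s4 - s5 - s0: 15 + 11 = 26
s4 - s6 - s3 - s8 - s5 - s0: 13 + 10 + 19 + 19 + 11 = 72
Best route has total 26.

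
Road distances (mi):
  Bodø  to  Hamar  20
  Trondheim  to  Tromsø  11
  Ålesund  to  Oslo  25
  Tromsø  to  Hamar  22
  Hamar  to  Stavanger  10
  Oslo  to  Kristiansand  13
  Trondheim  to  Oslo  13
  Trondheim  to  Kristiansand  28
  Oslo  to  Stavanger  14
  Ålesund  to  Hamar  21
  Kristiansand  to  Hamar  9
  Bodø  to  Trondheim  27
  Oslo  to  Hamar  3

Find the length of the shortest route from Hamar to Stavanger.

Checking several routes:
Hamar→Oslo→Stavanger: 3 + 14 = 17
Hamar→Kristiansand→Oslo→Stavanger: 9 + 13 + 14 = 36
Hamar→Stavanger: 10
Shortest: 10 mi.

10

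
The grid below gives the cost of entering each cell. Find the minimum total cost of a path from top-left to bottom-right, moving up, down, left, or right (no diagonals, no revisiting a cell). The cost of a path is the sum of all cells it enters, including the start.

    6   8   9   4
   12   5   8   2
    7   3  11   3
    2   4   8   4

One optimal route is r0c0 → r0c1 → r0c2 → r0c3 → r1c3 → r2c3 → r3c3.
Its cost is 6 + 8 + 9 + 4 + 2 + 3 + 4 = 36.

36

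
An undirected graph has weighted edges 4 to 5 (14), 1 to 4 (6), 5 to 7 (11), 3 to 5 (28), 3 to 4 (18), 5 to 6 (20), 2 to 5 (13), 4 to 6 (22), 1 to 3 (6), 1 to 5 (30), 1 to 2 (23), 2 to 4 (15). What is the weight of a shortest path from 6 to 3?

A few of the 6→3 routes:
6→4→3: 22 + 18 = 40
6→5→4→3: 20 + 14 + 18 = 52
6→5→4→1→3: 20 + 14 + 6 + 6 = 46
6→5→3: 20 + 28 = 48
6→4→1→3: 22 + 6 + 6 = 34
Best route has total 34.

34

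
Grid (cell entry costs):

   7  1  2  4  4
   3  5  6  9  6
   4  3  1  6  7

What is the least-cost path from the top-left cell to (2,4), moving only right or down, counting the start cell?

30

One optimal route is r0c0→r0c1→r0c2→r1c2→r2c2→r2c3→r2c4.
Its cost is 7 + 1 + 2 + 6 + 1 + 6 + 7 = 30.
(Top row then right column would cost 31.)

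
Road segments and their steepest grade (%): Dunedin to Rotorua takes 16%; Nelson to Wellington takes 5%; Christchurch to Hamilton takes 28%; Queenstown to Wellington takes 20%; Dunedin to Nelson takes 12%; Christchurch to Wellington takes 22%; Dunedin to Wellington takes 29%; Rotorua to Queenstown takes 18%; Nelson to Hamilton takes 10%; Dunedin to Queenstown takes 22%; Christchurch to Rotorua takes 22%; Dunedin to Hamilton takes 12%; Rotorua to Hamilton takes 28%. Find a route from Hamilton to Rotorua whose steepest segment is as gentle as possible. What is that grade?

Comparing a few candidate routes:
Hamilton→Dunedin→Queenstown→Wellington→Christchurch→Rotorua: max(12, 22, 20, 22, 22) = 22
Hamilton→Dunedin→Rotorua: max(12, 16) = 16
Hamilton→Nelson→Wellington→Queenstown→Rotorua: max(10, 5, 20, 18) = 20
Hamilton→Nelson→Dunedin→Rotorua: max(10, 12, 16) = 16
Hamilton→Dunedin→Nelson→Wellington→Queenstown→Rotorua: max(12, 12, 5, 20, 18) = 20
Smallest bottleneck: 16%.

16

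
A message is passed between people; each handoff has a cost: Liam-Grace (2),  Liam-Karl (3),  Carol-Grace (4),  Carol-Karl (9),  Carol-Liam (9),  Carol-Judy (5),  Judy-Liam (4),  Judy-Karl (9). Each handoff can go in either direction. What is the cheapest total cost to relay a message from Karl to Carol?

9

A few of the Karl→Carol routes:
Karl → Liam → Carol: 3 + 9 = 12
Karl → Liam → Judy → Carol: 3 + 4 + 5 = 12
Karl → Judy → Carol: 9 + 5 = 14
Karl → Liam → Grace → Carol: 3 + 2 + 4 = 9
Karl → Carol: 9
Best route has total 9.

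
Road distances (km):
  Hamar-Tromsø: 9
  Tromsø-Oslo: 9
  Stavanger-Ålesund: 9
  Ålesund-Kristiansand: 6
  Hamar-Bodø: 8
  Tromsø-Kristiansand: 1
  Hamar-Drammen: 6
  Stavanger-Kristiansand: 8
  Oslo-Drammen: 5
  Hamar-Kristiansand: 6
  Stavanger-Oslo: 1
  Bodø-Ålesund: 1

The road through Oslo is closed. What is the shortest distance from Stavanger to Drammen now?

Some routes from Stavanger to Drammen avoiding Oslo:
Stavanger → Ålesund → Bodø → Hamar → Drammen: 9 + 1 + 8 + 6 = 24
Stavanger → Kristiansand → Hamar → Drammen: 8 + 6 + 6 = 20
Stavanger → Kristiansand → Tromsø → Hamar → Drammen: 8 + 1 + 9 + 6 = 24
The minimum is 20 km.

20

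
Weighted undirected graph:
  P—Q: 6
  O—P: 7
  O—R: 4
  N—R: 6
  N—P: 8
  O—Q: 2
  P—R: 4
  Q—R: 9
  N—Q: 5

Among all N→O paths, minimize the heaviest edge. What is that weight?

5

Some routes from N to O:
N → R → O: max(6, 4) = 6
N → Q → P → R → O: max(5, 6, 4, 4) = 6
N → Q → P → O: max(5, 6, 7) = 7
N → R → P → Q → O: max(6, 4, 6, 2) = 6
N → Q → O: max(5, 2) = 5
The minimum achievable maximum is 5.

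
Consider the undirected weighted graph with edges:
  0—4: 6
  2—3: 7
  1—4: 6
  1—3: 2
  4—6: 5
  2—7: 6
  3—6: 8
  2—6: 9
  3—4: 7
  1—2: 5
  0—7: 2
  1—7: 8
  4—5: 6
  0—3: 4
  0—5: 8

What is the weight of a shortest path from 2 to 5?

16

Some routes from 2 to 5:
2-7-0-5: 6 + 2 + 8 = 16
2-1-4-5: 5 + 6 + 6 = 17
2-3-0-5: 7 + 4 + 8 = 19
Shortest: 16.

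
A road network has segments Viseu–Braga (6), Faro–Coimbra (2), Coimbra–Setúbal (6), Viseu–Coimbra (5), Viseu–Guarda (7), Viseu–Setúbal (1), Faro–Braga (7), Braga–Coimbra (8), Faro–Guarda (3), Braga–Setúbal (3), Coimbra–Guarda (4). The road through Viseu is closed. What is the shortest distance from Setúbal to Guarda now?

10

Checking several routes:
Setúbal -> Coimbra -> Guarda: 6 + 4 = 10
Setúbal -> Braga -> Coimbra -> Guarda: 3 + 8 + 4 = 15
Setúbal -> Coimbra -> Faro -> Guarda: 6 + 2 + 3 = 11
Setúbal -> Braga -> Faro -> Coimbra -> Guarda: 3 + 7 + 2 + 4 = 16
Setúbal -> Braga -> Coimbra -> Faro -> Guarda: 3 + 8 + 2 + 3 = 16
Setúbal -> Braga -> Faro -> Guarda: 3 + 7 + 3 = 13
The minimum is 10.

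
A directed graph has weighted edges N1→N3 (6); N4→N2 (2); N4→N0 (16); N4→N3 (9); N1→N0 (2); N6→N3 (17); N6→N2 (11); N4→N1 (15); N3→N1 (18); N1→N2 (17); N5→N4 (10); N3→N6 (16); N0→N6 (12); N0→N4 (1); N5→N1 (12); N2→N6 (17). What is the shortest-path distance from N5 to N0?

14

A few of the N5→N0 routes:
N5 - N1 - N0: 12 + 2 = 14
N5 - N4 - N0: 10 + 16 = 26
N5 - N4 - N1 - N0: 10 + 15 + 2 = 27
N5 - N4 - N3 - N1 - N0: 10 + 9 + 18 + 2 = 39
The minimum is 14.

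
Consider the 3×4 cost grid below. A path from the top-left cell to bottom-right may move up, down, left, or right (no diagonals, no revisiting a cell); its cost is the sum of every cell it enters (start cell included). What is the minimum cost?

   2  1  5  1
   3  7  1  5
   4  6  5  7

One optimal route is (0,0) -> (0,1) -> (0,2) -> (0,3) -> (1,3) -> (2,3).
Its cost is 2 + 1 + 5 + 1 + 5 + 7 = 21.

21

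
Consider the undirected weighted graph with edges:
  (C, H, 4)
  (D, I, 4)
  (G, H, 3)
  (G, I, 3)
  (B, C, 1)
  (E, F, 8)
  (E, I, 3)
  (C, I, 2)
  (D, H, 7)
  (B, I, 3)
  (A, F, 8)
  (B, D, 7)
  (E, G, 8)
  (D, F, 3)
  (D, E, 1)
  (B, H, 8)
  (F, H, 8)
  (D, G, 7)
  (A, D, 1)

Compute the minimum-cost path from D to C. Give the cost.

6

A few of the D→C routes:
D-I-C: 4 + 2 = 6
D-E-I-B-C: 1 + 3 + 3 + 1 = 8
D-B-C: 7 + 1 = 8
D-I-B-C: 4 + 3 + 1 = 8
D-E-I-C: 1 + 3 + 2 = 6
The minimum is 6.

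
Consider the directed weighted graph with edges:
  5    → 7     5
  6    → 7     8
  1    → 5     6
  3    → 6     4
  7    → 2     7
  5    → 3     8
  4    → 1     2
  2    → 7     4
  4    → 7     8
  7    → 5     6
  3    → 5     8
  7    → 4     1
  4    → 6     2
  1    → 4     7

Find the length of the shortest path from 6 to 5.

Paths from 6 to 5:
6 - 7 - 4 - 1 - 5: 8 + 1 + 2 + 6 = 17
6 - 7 - 5: 8 + 6 = 14
The minimum is 14.

14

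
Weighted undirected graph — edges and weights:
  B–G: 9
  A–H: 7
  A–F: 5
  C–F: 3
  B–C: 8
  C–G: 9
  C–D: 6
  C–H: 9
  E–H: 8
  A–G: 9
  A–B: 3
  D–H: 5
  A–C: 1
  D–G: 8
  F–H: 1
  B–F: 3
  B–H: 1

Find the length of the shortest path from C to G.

Checking several routes:
C → A → B → G: 1 + 3 + 9 = 13
C → A → G: 1 + 9 = 10
C → F → H → B → G: 3 + 1 + 1 + 9 = 14
C → F → B → G: 3 + 3 + 9 = 15
C → G: 9
C → D → G: 6 + 8 = 14
Best route has total 9.

9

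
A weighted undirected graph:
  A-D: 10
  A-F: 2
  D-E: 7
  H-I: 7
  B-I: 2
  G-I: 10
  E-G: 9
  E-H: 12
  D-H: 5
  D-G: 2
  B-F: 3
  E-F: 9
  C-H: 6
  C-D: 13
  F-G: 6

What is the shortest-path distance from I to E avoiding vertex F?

Checking several routes:
I → H → E: 7 + 12 = 19
I → G → E: 10 + 9 = 19
I → H → D → E: 7 + 5 + 7 = 19
I → H → D → G → E: 7 + 5 + 2 + 9 = 23
I → G → D → E: 10 + 2 + 7 = 19
Shortest: 19.

19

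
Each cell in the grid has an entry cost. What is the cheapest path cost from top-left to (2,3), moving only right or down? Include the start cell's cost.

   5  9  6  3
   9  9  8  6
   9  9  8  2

31

Cheapest: (0,0) -> (0,1) -> (0,2) -> (0,3) -> (1,3) -> (2,3)
  5 + 9 + 6 + 3 + 6 + 2 = 31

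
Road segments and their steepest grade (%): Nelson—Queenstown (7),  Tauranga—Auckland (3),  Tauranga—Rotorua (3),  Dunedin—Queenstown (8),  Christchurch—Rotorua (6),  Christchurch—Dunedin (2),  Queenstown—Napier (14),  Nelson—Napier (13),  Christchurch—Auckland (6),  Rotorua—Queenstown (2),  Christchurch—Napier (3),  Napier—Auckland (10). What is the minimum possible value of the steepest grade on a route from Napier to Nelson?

7

Comparing a few candidate routes:
Napier -> Christchurch -> Dunedin -> Queenstown -> Nelson: max(3, 2, 8, 7) = 8
Napier -> Christchurch -> Rotorua -> Queenstown -> Nelson: max(3, 6, 2, 7) = 7
Napier -> Christchurch -> Auckland -> Tauranga -> Rotorua -> Queenstown -> Nelson: max(3, 6, 3, 3, 2, 7) = 7
Best route has worst link 7%.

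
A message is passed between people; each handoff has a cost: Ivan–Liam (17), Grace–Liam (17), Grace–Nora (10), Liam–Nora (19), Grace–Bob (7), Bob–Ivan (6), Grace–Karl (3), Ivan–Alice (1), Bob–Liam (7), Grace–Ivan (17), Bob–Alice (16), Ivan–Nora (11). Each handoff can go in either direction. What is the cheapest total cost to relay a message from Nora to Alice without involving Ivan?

Candidate routes:
Nora -> Grace -> Bob -> Alice: 10 + 7 + 16 = 33
Nora -> Grace -> Liam -> Bob -> Alice: 10 + 17 + 7 + 16 = 50
Nora -> Liam -> Bob -> Alice: 19 + 7 + 16 = 42
Nora -> Liam -> Grace -> Bob -> Alice: 19 + 17 + 7 + 16 = 59
The minimum is 33.

33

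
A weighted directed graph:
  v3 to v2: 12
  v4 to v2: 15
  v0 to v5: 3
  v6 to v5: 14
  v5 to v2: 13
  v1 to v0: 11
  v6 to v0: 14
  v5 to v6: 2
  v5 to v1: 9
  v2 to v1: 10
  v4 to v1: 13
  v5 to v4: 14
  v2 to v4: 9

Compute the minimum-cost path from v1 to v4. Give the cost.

28

Candidate routes:
v1 → v0 → v5 → v2 → v4: 11 + 3 + 13 + 9 = 36
v1 → v0 → v5 → v4: 11 + 3 + 14 = 28
Best route has total 28.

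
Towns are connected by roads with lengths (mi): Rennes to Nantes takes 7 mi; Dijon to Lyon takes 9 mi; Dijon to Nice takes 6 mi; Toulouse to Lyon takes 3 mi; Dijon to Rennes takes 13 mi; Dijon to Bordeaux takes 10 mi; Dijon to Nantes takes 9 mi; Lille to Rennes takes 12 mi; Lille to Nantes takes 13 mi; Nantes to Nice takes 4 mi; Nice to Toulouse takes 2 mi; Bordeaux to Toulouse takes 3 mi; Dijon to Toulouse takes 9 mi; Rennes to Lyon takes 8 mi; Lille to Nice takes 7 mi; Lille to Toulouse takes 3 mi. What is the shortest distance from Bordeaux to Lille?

6

Comparing a few candidate routes:
Bordeaux → Toulouse → Lille: 3 + 3 = 6
Bordeaux → Toulouse → Nice → Lille: 3 + 2 + 7 = 12
Bordeaux → Dijon → Nice → Toulouse → Lille: 10 + 6 + 2 + 3 = 21
Bordeaux → Toulouse → Nice → Nantes → Lille: 3 + 2 + 4 + 13 = 22
The minimum is 6 mi.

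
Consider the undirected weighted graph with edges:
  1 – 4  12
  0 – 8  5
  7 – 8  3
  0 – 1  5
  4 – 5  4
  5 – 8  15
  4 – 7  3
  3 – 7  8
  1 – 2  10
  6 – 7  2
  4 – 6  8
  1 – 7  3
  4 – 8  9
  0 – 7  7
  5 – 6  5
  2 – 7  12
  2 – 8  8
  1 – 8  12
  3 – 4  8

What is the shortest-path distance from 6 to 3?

10

Some routes from 6 to 3:
6→4→3: 8 + 8 = 16
6→5→4→3: 5 + 4 + 8 = 17
6→7→4→3: 2 + 3 + 8 = 13
6→7→3: 2 + 8 = 10
Best route has total 10.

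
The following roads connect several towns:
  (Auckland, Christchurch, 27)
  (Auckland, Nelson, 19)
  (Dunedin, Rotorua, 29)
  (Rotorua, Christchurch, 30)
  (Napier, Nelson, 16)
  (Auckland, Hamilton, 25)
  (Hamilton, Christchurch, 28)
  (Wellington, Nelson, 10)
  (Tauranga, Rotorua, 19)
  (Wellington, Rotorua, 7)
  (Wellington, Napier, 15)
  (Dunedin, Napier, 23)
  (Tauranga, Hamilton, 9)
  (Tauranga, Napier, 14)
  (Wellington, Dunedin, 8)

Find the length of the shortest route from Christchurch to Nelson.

46

A few of the Christchurch→Nelson routes:
Christchurch - Auckland - Nelson: 27 + 19 = 46
Christchurch - Rotorua - Wellington - Nelson: 30 + 7 + 10 = 47
Christchurch - Hamilton - Tauranga - Napier - Nelson: 28 + 9 + 14 + 16 = 67
Best route has total 46.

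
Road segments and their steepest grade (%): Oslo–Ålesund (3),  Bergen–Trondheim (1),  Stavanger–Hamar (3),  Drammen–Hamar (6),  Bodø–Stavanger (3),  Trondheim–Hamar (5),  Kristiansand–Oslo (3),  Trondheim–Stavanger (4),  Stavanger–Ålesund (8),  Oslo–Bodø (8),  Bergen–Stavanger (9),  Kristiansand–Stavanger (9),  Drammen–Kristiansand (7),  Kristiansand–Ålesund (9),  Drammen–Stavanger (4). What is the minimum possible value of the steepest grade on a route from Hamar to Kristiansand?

Comparing a few candidate routes:
Hamar - Stavanger - Ålesund - Oslo - Kristiansand: max(3, 8, 3, 3) = 8
Hamar - Stavanger - Drammen - Kristiansand: max(3, 4, 7) = 7
Hamar - Drammen - Kristiansand: max(6, 7) = 7
Hamar - Trondheim - Stavanger - Drammen - Kristiansand: max(5, 4, 4, 7) = 7
Hamar - Drammen - Stavanger - Bodø - Oslo - Kristiansand: max(6, 4, 3, 8, 3) = 8
Hamar - Drammen - Stavanger - Ålesund - Oslo - Kristiansand: max(6, 4, 8, 3, 3) = 8
The minimum achievable maximum is 7%.

7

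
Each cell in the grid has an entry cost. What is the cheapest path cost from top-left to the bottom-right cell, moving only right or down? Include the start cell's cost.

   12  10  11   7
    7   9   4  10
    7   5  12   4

46

Best path: (0,0) -> (1,0) -> (1,1) -> (1,2) -> (1,3) -> (2,3)
Cost: 12 + 7 + 9 + 4 + 10 + 4 = 46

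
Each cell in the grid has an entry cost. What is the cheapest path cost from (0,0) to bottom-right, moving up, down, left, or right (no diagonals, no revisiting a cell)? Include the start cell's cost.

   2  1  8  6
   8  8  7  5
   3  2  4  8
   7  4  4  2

23

One optimal route is [0,0] [0,1] [1,1] [2,1] [2,2] [3,2] [3,3].
Its cost is 2 + 1 + 8 + 2 + 4 + 4 + 2 = 23.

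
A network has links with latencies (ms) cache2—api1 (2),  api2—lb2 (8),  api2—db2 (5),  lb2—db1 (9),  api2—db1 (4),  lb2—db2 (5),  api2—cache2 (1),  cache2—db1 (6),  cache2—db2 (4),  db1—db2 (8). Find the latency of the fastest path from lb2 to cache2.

A few of the lb2→cache2 routes:
lb2→api2→cache2: 8 + 1 = 9
lb2→db2→cache2: 5 + 4 = 9
lb2→db2→api2→cache2: 5 + 5 + 1 = 11
Shortest: 9 ms.

9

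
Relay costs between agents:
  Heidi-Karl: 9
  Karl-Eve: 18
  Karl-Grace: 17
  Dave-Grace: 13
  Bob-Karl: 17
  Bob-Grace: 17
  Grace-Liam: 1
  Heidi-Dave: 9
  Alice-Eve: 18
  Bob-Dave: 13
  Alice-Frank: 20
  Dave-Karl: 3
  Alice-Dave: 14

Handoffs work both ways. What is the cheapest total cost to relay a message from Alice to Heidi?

23

Some routes from Alice to Heidi:
Alice-Dave-Karl-Heidi: 14 + 3 + 9 = 26
Alice-Dave-Bob-Karl-Heidi: 14 + 13 + 17 + 9 = 53
Alice-Eve-Karl-Heidi: 18 + 18 + 9 = 45
Alice-Dave-Heidi: 14 + 9 = 23
Alice-Eve-Karl-Dave-Heidi: 18 + 18 + 3 + 9 = 48
The minimum is 23.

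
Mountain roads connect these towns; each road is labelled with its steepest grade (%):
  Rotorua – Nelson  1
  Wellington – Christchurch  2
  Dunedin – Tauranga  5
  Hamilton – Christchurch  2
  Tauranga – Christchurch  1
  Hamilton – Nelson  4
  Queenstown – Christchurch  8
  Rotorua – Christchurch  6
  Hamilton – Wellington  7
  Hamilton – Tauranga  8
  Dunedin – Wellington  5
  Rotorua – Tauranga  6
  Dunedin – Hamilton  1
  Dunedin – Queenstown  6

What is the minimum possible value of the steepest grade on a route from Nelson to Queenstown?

6

Comparing a few candidate routes:
Nelson-Hamilton-Christchurch-Wellington-Dunedin-Queenstown: max(4, 2, 2, 5, 6) = 6
Nelson-Rotorua-Christchurch-Wellington-Dunedin-Queenstown: max(1, 6, 2, 5, 6) = 6
Nelson-Hamilton-Christchurch-Rotorua-Tauranga-Dunedin-Queenstown: max(4, 2, 6, 6, 5, 6) = 6
Nelson-Hamilton-Christchurch-Tauranga-Dunedin-Queenstown: max(4, 2, 1, 5, 6) = 6
Nelson-Rotorua-Christchurch-Hamilton-Dunedin-Queenstown: max(1, 6, 2, 1, 6) = 6
Nelson-Hamilton-Dunedin-Queenstown: max(4, 1, 6) = 6
The minimum achievable maximum is 6%.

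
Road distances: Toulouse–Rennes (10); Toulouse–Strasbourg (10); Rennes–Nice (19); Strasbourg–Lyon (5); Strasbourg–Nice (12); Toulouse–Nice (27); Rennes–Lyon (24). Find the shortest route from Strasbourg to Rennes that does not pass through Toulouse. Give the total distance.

29

Routes from Strasbourg to Rennes avoiding Toulouse:
Strasbourg → Lyon → Rennes: 5 + 24 = 29
Strasbourg → Nice → Rennes: 12 + 19 = 31
The minimum is 29.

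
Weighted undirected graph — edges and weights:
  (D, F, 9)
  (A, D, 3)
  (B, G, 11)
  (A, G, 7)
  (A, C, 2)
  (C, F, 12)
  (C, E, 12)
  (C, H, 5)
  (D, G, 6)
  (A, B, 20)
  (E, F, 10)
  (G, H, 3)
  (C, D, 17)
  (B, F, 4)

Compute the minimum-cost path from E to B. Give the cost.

14

Checking several routes:
E -> C -> H -> G -> B: 12 + 5 + 3 + 11 = 31
E -> C -> A -> D -> F -> B: 12 + 2 + 3 + 9 + 4 = 30
E -> F -> B: 10 + 4 = 14
E -> C -> A -> G -> B: 12 + 2 + 7 + 11 = 32
E -> C -> F -> B: 12 + 12 + 4 = 28
Shortest: 14.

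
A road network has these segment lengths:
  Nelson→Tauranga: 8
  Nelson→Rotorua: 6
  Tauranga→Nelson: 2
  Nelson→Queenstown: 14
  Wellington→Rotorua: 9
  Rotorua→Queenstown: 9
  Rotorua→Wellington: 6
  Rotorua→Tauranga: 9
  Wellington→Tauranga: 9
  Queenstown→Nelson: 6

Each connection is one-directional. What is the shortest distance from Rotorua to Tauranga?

9

Routes from Rotorua to Tauranga:
Rotorua → Wellington → Tauranga: 6 + 9 = 15
Rotorua → Tauranga: 9
Rotorua → Queenstown → Nelson → Tauranga: 9 + 6 + 8 = 23
The minimum is 9.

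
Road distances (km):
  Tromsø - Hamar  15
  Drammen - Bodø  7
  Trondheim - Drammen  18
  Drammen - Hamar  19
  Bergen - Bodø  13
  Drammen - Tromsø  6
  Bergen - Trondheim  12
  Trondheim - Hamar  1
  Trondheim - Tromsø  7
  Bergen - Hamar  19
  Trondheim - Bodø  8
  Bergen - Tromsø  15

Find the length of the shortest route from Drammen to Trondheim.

13

Checking several routes:
Drammen-Bodø-Trondheim: 7 + 8 = 15
Drammen-Trondheim: 18
Drammen-Tromsø-Trondheim: 6 + 7 = 13
The minimum is 13 km.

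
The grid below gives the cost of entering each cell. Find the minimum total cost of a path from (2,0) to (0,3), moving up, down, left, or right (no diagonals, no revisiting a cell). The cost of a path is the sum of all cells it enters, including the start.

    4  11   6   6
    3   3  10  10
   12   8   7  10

40

One optimal route is r2c0→r1c0→r1c1→r1c2→r0c2→r0c3.
Its cost is 12 + 3 + 3 + 10 + 6 + 6 = 40.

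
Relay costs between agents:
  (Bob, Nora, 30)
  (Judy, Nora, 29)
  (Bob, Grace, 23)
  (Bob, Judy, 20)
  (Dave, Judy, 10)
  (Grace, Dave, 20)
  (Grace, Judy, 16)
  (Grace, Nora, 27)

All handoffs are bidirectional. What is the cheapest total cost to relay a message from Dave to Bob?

30

Some routes from Dave to Bob:
Dave-Grace-Bob: 20 + 23 = 43
Dave-Judy-Nora-Bob: 10 + 29 + 30 = 69
Dave-Judy-Bob: 10 + 20 = 30
Dave-Grace-Judy-Bob: 20 + 16 + 20 = 56
Dave-Judy-Grace-Bob: 10 + 16 + 23 = 49
The minimum is 30.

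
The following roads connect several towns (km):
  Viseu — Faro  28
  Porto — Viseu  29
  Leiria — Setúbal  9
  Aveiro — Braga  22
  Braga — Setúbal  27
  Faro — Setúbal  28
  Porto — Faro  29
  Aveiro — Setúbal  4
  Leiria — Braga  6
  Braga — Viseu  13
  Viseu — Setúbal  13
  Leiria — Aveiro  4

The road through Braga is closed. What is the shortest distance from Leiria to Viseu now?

Checking several routes:
Leiria → Setúbal → Viseu: 9 + 13 = 22
Leiria → Aveiro → Setúbal → Viseu: 4 + 4 + 13 = 21
Leiria → Aveiro → Setúbal → Faro → Porto → Viseu: 4 + 4 + 28 + 29 + 29 = 94
Leiria → Aveiro → Setúbal → Faro → Viseu: 4 + 4 + 28 + 28 = 64
Leiria → Setúbal → Faro → Viseu: 9 + 28 + 28 = 65
Best route has total 21 km.

21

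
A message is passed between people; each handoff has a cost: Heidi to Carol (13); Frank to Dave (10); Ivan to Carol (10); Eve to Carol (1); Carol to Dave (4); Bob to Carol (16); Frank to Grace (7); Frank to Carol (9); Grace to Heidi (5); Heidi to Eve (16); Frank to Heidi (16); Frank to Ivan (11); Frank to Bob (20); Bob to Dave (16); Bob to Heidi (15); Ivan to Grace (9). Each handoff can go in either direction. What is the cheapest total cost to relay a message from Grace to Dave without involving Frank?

22

Checking several routes:
Grace → Heidi → Carol → Dave: 5 + 13 + 4 = 22
Grace → Heidi → Eve → Carol → Dave: 5 + 16 + 1 + 4 = 26
Grace → Ivan → Carol → Dave: 9 + 10 + 4 = 23
The minimum is 22.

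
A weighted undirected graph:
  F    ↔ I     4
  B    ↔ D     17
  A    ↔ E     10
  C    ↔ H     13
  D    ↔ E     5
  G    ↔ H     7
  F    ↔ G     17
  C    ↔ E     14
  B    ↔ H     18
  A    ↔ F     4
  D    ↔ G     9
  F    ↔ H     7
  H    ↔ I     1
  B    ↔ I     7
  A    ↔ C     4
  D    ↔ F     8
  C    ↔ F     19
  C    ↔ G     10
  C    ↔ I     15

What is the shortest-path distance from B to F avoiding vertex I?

A few of the B→F routes:
B → D → E → A → F: 17 + 5 + 10 + 4 = 36
B → D → F: 17 + 8 = 25
B → H → F: 18 + 7 = 25
Shortest: 25.

25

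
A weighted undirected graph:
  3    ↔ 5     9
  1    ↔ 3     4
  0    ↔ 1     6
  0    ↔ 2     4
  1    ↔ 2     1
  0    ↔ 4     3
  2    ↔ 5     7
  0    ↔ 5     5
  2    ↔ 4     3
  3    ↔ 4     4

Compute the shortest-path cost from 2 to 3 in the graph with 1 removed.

Candidate routes:
2 - 5 - 3: 7 + 9 = 16
2 - 0 - 5 - 3: 4 + 5 + 9 = 18
2 - 0 - 4 - 3: 4 + 3 + 4 = 11
2 - 5 - 0 - 4 - 3: 7 + 5 + 3 + 4 = 19
2 - 4 - 3: 3 + 4 = 7
2 - 4 - 0 - 5 - 3: 3 + 3 + 5 + 9 = 20
Best route has total 7.

7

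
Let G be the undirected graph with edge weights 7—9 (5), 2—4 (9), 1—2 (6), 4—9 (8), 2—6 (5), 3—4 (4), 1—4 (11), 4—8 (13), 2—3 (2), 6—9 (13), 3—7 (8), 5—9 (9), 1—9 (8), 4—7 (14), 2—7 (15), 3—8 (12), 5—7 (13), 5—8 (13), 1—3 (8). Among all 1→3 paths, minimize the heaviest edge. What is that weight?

Some routes from 1 to 3:
1 - 9 - 4 - 3: max(8, 8, 4) = 8
1 - 2 - 3: max(6, 2) = 6
1 - 9 - 7 - 3: max(8, 5, 8) = 8
Smallest bottleneck: 6.

6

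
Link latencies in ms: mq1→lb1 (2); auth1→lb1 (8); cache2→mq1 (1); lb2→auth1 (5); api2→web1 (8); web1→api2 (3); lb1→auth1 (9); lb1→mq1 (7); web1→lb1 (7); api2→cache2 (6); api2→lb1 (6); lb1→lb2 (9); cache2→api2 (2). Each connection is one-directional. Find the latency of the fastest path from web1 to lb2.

Routes from web1 to lb2:
web1 - api2 - lb1 - lb2: 3 + 6 + 9 = 18
web1 - api2 - cache2 - mq1 - lb1 - lb2: 3 + 6 + 1 + 2 + 9 = 21
web1 - lb1 - lb2: 7 + 9 = 16
Best route has total 16 ms.

16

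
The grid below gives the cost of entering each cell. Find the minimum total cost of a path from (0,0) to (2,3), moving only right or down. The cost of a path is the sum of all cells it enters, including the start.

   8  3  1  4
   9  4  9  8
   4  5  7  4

Best path: (0,0) -> (0,1) -> (0,2) -> (0,3) -> (1,3) -> (2,3)
Cost: 8 + 3 + 1 + 4 + 8 + 4 = 28

28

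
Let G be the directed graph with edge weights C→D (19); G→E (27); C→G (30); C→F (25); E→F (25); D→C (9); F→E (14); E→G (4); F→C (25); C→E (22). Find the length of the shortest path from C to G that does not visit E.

30

Routes from C to G avoiding E:
C - G: 30
Best route has total 30.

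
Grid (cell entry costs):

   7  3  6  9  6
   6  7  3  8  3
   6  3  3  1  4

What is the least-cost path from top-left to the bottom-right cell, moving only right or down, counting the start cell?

Take r0c0→r0c1→r0c2→r1c2→r2c2→r2c3→r2c4 for a total of 7 + 3 + 6 + 3 + 3 + 1 + 4 = 27.
(Top row then right column would cost 38.)

27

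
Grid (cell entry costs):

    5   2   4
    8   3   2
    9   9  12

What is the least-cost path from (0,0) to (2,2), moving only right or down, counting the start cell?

Best path: [0,0] [0,1] [1,1] [1,2] [2,2]
Cost: 5 + 2 + 3 + 2 + 12 = 24
For comparison, the top-then-right route costs 25.

24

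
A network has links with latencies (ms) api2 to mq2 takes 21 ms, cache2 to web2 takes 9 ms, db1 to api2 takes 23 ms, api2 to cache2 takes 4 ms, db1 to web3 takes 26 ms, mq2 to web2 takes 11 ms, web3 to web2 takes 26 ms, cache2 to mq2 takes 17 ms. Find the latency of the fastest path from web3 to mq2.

37

Comparing a few candidate routes:
web3 - web2 - cache2 - mq2: 26 + 9 + 17 = 52
web3 - web2 - cache2 - api2 - mq2: 26 + 9 + 4 + 21 = 60
web3 - db1 - api2 - cache2 - mq2: 26 + 23 + 4 + 17 = 70
web3 - web2 - mq2: 26 + 11 = 37
Shortest: 37 ms.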